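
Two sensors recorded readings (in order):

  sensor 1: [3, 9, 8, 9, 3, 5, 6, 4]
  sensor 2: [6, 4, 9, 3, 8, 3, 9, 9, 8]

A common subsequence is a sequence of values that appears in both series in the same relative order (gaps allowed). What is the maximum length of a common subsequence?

Pick 3 at sensor 1[1]=sensor 2[6], 9 at sensor 1[2]=sensor 2[8], 8 at sensor 1[3]=sensor 2[9]; all 3 values appear in both, in order. dp[8][9] = 3 confirms this is the maximum.

3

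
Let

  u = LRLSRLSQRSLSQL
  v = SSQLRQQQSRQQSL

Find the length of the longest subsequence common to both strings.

Pick L [1,4]; then R [2,5]; then S [4,9]; then R [5,10]; then Q [8,12]; then S [12,13]; then L [14,14]; all 7 characters appear in both, in order. Since dp[14][14] = 7, nothing longer is possible.

7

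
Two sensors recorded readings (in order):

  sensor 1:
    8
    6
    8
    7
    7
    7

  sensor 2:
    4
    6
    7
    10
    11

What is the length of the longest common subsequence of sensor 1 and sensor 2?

2

One common subsequence of length 2: 6 at sensor 1[2]=sensor 2[2]; then 7 at sensor 1[4]=sensor 2[3], and the DP table's final entry dp[6][5] is also 2, so no common subsequence is longer.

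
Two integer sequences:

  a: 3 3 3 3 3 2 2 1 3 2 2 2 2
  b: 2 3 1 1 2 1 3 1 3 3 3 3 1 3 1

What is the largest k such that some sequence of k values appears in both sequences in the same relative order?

7

One common subsequence of length 7: 3 at a[1]=b[7], 3 at a[2]=b[9], 3 at a[3]=b[10], 3 at a[4]=b[11], 3 at a[5]=b[12], 1 at a[8]=b[13], 3 at a[9]=b[14], and the DP table's final entry dp[13][15] is also 7, so no common subsequence is longer.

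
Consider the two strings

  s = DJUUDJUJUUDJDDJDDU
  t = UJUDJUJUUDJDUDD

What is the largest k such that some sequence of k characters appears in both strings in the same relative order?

13

One common subsequence of length 13: J (s #2, t #2) → U (s #4, t #3) → D (s #5, t #4) → J (s #6, t #5) → U (s #7, t #6) → J (s #8, t #7) → U (s #9, t #8) → U (s #10, t #9) → D (s #11, t #10) → J (s #12, t #11) → D (s #13, t #12) → D (s #16, t #14) → D (s #17, t #15), and the DP table's final entry dp[18][15] is also 13, so no common subsequence is longer.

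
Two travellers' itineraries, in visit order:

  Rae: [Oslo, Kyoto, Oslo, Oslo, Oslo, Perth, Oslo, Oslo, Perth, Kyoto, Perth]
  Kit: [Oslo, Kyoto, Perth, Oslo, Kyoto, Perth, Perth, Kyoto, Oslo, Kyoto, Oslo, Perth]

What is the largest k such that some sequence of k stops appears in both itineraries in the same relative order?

7

Taking Oslo [1,1], then Kyoto [2,2], then Oslo [3,4], then Perth [6,7], then Oslo [7,9], then Oslo [8,11], then Perth [11,12] gives a common subsequence of length 7. The LCS DP gives dp[11][12] = 7, so this is optimal.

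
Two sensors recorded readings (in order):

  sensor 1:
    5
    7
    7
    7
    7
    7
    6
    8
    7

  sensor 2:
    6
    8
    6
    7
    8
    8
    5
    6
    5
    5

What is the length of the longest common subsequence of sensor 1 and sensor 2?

Let dp[i][j] be the LCS length of the first i values of sensor 1 and the first j values of sensor 2. dp[i][j] = dp[i-1][j-1]+1 when the i-th and j-th values match, else max(dp[i-1][j], dp[i][j-1]).
    ·  6  8  6  7  8  8  5  6  5  5
 ·  0  0  0  0  0  0  0  0  0  0  0
 5  0  0  0  0  0  0  0  1  1  1  1
 7  0  0  0  0  1  1  1  1  1  1  1
 7  0  0  0  0  1  1  1  1  1  1  1
 7  0  0  0  0  1  1  1  1  1  1  1
 7  0  0  0  0  1  1  1  1  1  1  1
 7  0  0  0  0  1  1  1  1  1  1  1
 6  0  1  1  1  1  1  1  1  2  2  2
 8  0  1  2  2  2  2  2  2  2  2  2
 7  0  1  2  2  3  3  3  3  3  3  3
dp[9][10] = 3. One LCS (by backtracking along matches): 6, 8, 7.

3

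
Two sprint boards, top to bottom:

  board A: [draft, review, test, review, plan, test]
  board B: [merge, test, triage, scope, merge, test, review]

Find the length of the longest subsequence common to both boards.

One common subsequence of length 2: test [3,6]; then review [4,7]. The LCS DP gives dp[6][7] = 2, so this is optimal.

2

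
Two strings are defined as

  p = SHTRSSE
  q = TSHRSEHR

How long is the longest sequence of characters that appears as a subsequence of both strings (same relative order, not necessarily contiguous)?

Taking S (p #1, q #2) → H (p #2, q #3) → R (p #4, q #4) → S (p #6, q #5) → E (p #7, q #6) gives a common subsequence of length 5. The LCS DP gives dp[7][8] = 5, so this is optimal.

5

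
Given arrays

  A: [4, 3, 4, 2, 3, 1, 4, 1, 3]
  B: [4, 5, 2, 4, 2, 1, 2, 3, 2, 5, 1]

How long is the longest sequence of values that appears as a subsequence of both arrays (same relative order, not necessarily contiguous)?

5

Let dp[i][j] be the LCS length of the first i values of A and the first j values of B. dp[i][j] = dp[i-1][j-1]+1 when the i-th and j-th values match, else max(dp[i-1][j], dp[i][j-1]).
    ·  4  5  2  4  2  1  2  3  2  5  1
 ·  0  0  0  0  0  0  0  0  0  0  0  0
 4  0  1  1  1  1  1  1  1  1  1  1  1
 3  0  1  1  1  1  1  1  1  2  2  2  2
 4  0  1  1  1  2  2  2  2  2  2  2  2
 2  0  1  1  2  2  3  3  3  3  3  3  3
 3  0  1  1  2  2  3  3  3  4  4  4  4
 1  0  1  1  2  2  3  4  4  4  4  4  5
 4  0  1  1  2  3  3  4  4  4  4  4  5
 1  0  1  1  2  3  3  4  4  4  4  4  5
 3  0  1  1  2  3  3  4  4  5  5  5  5
dp[9][11] = 5. One LCS (by backtracking along matches): 4, 4, 2, 3, 1.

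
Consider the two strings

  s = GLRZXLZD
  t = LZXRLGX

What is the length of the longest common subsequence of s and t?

Match L (s #2, t #1) → Z (s #4, t #2) → X (s #5, t #3) → L (s #6, t #5) — 4 characters in the same relative order in both. Since dp[8][7] = 4, nothing longer is possible.

4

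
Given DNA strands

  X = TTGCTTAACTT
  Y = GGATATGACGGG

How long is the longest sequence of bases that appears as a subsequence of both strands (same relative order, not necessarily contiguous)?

5

Let dp[i][j] be the LCS length of the first i bases of X and the first j bases of Y. dp[i][j] = dp[i-1][j-1]+1 when the i-th and j-th bases match, else max(dp[i-1][j], dp[i][j-1]).
    ·  G  G  A  T  A  T  G  A  C  G  G  G
 ·  0  0  0  0  0  0  0  0  0  0  0  0  0
 T  0  0  0  0  1  1  1  1  1  1  1  1  1
 T  0  0  0  0  1  1  2  2  2  2  2  2  2
 G  0  1  1  1  1  1  2  3  3  3  3  3  3
 C  0  1  1  1  1  1  2  3  3  4  4  4  4
 T  0  1  1  1  2  2  2  3  3  4  4  4  4
 T  0  1  1  1  2  2  3  3  3  4  4  4  4
 A  0  1  1  2  2  3  3  3  4  4  4  4  4
 A  0  1  1  2  2  3  3  3  4  4  4  4  4
 C  0  1  1  2  2  3  3  3  4  5  5  5  5
 T  0  1  1  2  3  3  4  4  4  5  5  5  5
 T  0  1  1  2  3  3  4  4  4  5  5  5  5
dp[11][12] = 5. One LCS (by backtracking along matches): TTGAC.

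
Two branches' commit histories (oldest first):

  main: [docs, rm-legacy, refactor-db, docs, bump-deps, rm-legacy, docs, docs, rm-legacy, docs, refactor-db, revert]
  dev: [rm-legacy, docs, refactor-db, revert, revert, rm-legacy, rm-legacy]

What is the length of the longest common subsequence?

4

Pick docs (main #1, dev #2), refactor-db (main #3, dev #3), rm-legacy (main #6, dev #6), rm-legacy (main #9, dev #7); all 4 commits appear in both, in order. dp[12][7] = 4 confirms this is the maximum.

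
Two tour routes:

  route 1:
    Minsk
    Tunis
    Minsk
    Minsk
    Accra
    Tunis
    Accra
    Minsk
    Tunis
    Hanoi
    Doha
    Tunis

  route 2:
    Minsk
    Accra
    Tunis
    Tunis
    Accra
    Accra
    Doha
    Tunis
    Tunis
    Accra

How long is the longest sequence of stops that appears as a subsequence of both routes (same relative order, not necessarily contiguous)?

Pick Minsk at route 1[1]=route 2[1]; then Tunis at route 1[2]=route 2[4]; then Accra at route 1[5]=route 2[5]; then Accra at route 1[7]=route 2[6]; then Tunis at route 1[9]=route 2[8]; then Tunis at route 1[12]=route 2[9]; all 6 stops appear in both, in order. Since dp[12][10] = 6, nothing longer is possible.

6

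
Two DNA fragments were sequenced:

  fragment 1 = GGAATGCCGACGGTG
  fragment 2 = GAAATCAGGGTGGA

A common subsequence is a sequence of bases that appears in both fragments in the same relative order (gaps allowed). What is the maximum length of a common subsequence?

10

Taking G (fragment 1 #1, fragment 2 #1) → A (fragment 1 #3, fragment 2 #3) → A (fragment 1 #4, fragment 2 #4) → T (fragment 1 #5, fragment 2 #5) → C (fragment 1 #7, fragment 2 #6) → G (fragment 1 #9, fragment 2 #8) → G (fragment 1 #12, fragment 2 #9) → G (fragment 1 #13, fragment 2 #10) → T (fragment 1 #14, fragment 2 #11) → G (fragment 1 #15, fragment 2 #13) gives a common subsequence of length 10. Since dp[15][14] = 10, nothing longer is possible.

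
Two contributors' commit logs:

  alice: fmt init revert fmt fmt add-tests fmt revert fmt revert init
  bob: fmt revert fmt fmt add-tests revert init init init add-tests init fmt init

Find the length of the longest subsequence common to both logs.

Match fmt at alice[1]=bob[1]; then revert at alice[3]=bob[2]; then fmt at alice[4]=bob[3]; then fmt at alice[5]=bob[4]; then add-tests at alice[6]=bob[5]; then revert at alice[8]=bob[6]; then fmt at alice[9]=bob[12]; then init at alice[11]=bob[13] — 8 commits in the same relative order in both. dp[11][13] = 8 confirms this is the maximum.

8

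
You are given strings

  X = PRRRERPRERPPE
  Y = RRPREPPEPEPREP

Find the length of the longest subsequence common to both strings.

9

Match R (X #2, Y #1); then R (X #3, Y #2); then R (X #4, Y #4); then E (X #5, Y #5); then P (X #7, Y #7); then E (X #9, Y #8); then P (X #11, Y #9); then P (X #12, Y #11); then E (X #13, Y #13) — 9 characters in the same relative order in both. Since dp[13][14] = 9, nothing longer is possible.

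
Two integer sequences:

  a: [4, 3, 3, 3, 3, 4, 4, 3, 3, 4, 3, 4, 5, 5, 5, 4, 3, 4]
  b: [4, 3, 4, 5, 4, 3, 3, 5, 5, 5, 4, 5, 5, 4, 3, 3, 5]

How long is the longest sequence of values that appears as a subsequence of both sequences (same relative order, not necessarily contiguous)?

11

Match 4 [1,1] → 3 [5,2] → 4 [6,3] → 4 [7,5] → 3 [8,6] → 3 [9,7] → 4 [12,11] → 5 [14,12] → 5 [15,13] → 4 [16,14] → 3 [17,16] — 11 values in the same relative order in both, and the DP table's final entry dp[18][17] is also 11, so no common subsequence is longer.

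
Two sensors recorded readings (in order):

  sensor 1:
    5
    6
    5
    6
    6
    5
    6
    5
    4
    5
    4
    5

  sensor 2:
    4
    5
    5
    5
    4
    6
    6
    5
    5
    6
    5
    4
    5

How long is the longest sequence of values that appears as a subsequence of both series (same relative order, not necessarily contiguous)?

One common subsequence of length 9: 5 [1,3], then 5 [3,4], then 6 [4,6], then 6 [5,7], then 5 [6,9], then 6 [7,10], then 5 [10,11], then 4 [11,12], then 5 [12,13]. dp[12][13] = 9 confirms this is the maximum.

9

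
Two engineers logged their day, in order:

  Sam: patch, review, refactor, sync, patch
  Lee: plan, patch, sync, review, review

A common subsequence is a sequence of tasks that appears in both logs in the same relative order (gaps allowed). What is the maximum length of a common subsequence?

2

Match patch [1,2]; then review [2,5] — 2 tasks in the same relative order in both, and the DP table's final entry dp[5][5] is also 2, so no common subsequence is longer.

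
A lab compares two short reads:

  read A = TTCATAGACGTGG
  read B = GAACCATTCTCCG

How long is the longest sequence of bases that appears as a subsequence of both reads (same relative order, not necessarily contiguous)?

6

Pick T at read A[1]=read B[7] → T at read A[2]=read B[8] → C at read A[3]=read B[9] → T at read A[5]=read B[10] → C at read A[9]=read B[12] → G at read A[13]=read B[13]; all 6 bases appear in both, in order. dp[13][13] = 6 confirms this is the maximum.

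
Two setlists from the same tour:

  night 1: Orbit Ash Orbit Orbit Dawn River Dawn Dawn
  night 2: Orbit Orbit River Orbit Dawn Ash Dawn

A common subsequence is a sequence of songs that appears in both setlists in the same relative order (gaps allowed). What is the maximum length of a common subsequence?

Pick Orbit at night 1[1]=night 2[1], Orbit at night 1[3]=night 2[2], Orbit at night 1[4]=night 2[4], Dawn at night 1[5]=night 2[5], Dawn at night 1[8]=night 2[7]; all 5 songs appear in both, in order. The LCS DP gives dp[8][7] = 5, so this is optimal.

5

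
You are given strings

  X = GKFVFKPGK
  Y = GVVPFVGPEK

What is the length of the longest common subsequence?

Taking G at X[1]=Y[1], then F at X[3]=Y[5], then V at X[4]=Y[6], then P at X[7]=Y[8], then K at X[9]=Y[10] gives a common subsequence of length 5. dp[9][10] = 5 confirms this is the maximum.

5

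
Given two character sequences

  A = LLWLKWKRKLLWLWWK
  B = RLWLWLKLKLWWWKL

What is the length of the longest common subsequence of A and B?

11

Match L at A[1]=B[2]; then L at A[2]=B[4]; then W at A[3]=B[5]; then L at A[4]=B[6]; then K at A[5]=B[7]; then K at A[9]=B[9]; then L at A[11]=B[10]; then W at A[12]=B[11]; then W at A[14]=B[12]; then W at A[15]=B[13]; then K at A[16]=B[14] — 11 characters in the same relative order in both. dp[16][15] = 11 confirms this is the maximum.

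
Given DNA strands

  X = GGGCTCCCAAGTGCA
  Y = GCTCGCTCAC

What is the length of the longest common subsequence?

Let dp[i][j] be the LCS length of the first i bases of X and the first j bases of Y. dp[i][j] = dp[i-1][j-1]+1 when the i-th and j-th bases match, else max(dp[i-1][j], dp[i][j-1]).
    ·  G  C  T  C  G  C  T  C  A  C
 ·  0  0  0  0  0  0  0  0  0  0  0
 G  0  1  1  1  1  1  1  1  1  1  1
 G  0  1  1  1  1  2  2  2  2  2  2
 G  0  1  1  1  1  2  2  2  2  2  2
 C  0  1  2  2  2  2  3  3  3  3  3
 T  0  1  2  3  3  3  3  4  4  4  4
 C  0  1  2  3  4  4  4  4  5  5  5
 C  0  1  2  3  4  4  5  5  5  5  6
 C  0  1  2  3  4  4  5  5  6  6  6
 A  0  1  2  3  4  4  5  5  6  7  7
 A  0  1  2  3  4  4  5  5  6  7  7
 G  0  1  2  3  4  5  5  5  6  7  7
 T  0  1  2  3  4  5  5  6  6  7  7
 G  0  1  2  3  4  5  5  6  6  7  7
 C  0  1  2  3  4  5  6  6  7  7  8
 A  0  1  2  3  4  5  6  6  7  8  8
dp[15][10] = 8. One LCS (by backtracking along matches): GCTCCCAC.

8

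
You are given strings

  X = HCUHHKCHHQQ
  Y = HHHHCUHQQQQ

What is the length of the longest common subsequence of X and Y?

7

Let dp[i][j] be the LCS length of the first i characters of X and the first j characters of Y. dp[i][j] = dp[i-1][j-1]+1 when the i-th and j-th characters match, else max(dp[i-1][j], dp[i][j-1]).
    ·  H  H  H  H  C  U  H  Q  Q  Q  Q
 ·  0  0  0  0  0  0  0  0  0  0  0  0
 H  0  1  1  1  1  1  1  1  1  1  1  1
 C  0  1  1  1  1  2  2  2  2  2  2  2
 U  0  1  1  1  1  2  3  3  3  3  3  3
 H  0  1  2  2  2  2  3  4  4  4  4  4
 H  0  1  2  3  3  3  3  4  4  4  4  4
 K  0  1  2  3  3  3  3  4  4  4  4  4
 C  0  1  2  3  3  4  4  4  4  4  4  4
 H  0  1  2  3  4  4  4  5  5  5  5  5
 H  0  1  2  3  4  4  4  5  5  5  5  5
 Q  0  1  2  3  4  4  4  5  6  6  6  6
 Q  0  1  2  3  4  4  4  5  6  7  7  7
dp[11][11] = 7. One LCS (by backtracking along matches): HHHCHQQ.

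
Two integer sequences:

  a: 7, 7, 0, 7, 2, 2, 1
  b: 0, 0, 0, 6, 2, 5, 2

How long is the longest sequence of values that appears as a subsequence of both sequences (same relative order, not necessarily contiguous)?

3

Pick 0 (a #3, b #3), 2 (a #5, b #5), 2 (a #6, b #7); all 3 values appear in both, in order. The LCS DP gives dp[7][7] = 3, so this is optimal.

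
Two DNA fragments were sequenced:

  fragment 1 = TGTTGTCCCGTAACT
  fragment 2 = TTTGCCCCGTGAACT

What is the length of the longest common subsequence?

One common subsequence of length 13: T [1,1], T [3,2], T [4,3], G [5,4], C [7,6], C [8,7], C [9,8], G [10,9], T [11,10], A [12,12], A [13,13], C [14,14], T [15,15]. The LCS DP gives dp[15][15] = 13, so this is optimal.

13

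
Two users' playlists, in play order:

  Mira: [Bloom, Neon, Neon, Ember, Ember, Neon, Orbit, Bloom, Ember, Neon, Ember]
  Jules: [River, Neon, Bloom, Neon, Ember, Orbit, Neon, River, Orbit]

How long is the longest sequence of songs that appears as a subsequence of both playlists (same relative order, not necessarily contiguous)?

5

Pick Bloom (Mira #1, Jules #3) → Neon (Mira #3, Jules #4) → Ember (Mira #4, Jules #5) → Neon (Mira #6, Jules #7) → Orbit (Mira #7, Jules #9); all 5 songs appear in both, in order. The LCS DP gives dp[11][9] = 5, so this is optimal.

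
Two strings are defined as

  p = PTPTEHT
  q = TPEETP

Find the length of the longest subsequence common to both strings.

4

Let dp[i][j] be the LCS length of the first i characters of p and the first j characters of q. dp[i][j] = dp[i-1][j-1]+1 when the i-th and j-th characters match, else max(dp[i-1][j], dp[i][j-1]).
    ·  T  P  E  E  T  P
 ·  0  0  0  0  0  0  0
 P  0  0  1  1  1  1  1
 T  0  1  1  1  1  2  2
 P  0  1  2  2  2  2  3
 T  0  1  2  2  2  3  3
 E  0  1  2  3  3  3  3
 H  0  1  2  3  3  3  3
 T  0  1  2  3  3  4  4
dp[7][6] = 4. One LCS (by backtracking along matches): TPET.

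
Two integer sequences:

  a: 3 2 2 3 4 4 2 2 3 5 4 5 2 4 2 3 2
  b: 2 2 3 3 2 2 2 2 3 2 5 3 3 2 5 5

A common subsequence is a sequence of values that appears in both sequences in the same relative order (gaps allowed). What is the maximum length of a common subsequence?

9

Pick 3 (a #1, b #4), then 2 (a #2, b #5), then 2 (a #3, b #6), then 2 (a #7, b #7), then 2 (a #8, b #8), then 3 (a #9, b #9), then 5 (a #10, b #11), then 3 (a #16, b #13), then 2 (a #17, b #14); all 9 values appear in both, in order. The LCS DP gives dp[17][16] = 9, so this is optimal.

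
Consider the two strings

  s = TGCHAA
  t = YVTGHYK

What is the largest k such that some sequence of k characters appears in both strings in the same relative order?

3

Let dp[i][j] be the LCS length of the first i characters of s and the first j characters of t. dp[i][j] = dp[i-1][j-1]+1 when the i-th and j-th characters match, else max(dp[i-1][j], dp[i][j-1]).
    ·  Y  V  T  G  H  Y  K
 ·  0  0  0  0  0  0  0  0
 T  0  0  0  1  1  1  1  1
 G  0  0  0  1  2  2  2  2
 C  0  0  0  1  2  2  2  2
 H  0  0  0  1  2  3  3  3
 A  0  0  0  1  2  3  3  3
 A  0  0  0  1  2  3  3  3
dp[6][7] = 3. One LCS (by backtracking along matches): TGH.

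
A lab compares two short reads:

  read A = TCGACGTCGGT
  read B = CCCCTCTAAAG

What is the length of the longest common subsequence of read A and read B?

5

Taking C [2,3], then C [5,4], then T [7,5], then C [8,6], then G [10,11] gives a common subsequence of length 5. dp[11][11] = 5 confirms this is the maximum.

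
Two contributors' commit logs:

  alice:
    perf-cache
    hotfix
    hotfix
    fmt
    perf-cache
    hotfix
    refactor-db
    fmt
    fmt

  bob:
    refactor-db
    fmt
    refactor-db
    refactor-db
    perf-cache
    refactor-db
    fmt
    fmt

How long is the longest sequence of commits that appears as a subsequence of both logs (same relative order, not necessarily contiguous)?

Match fmt at alice[4]=bob[2], then perf-cache at alice[5]=bob[5], then refactor-db at alice[7]=bob[6], then fmt at alice[8]=bob[7], then fmt at alice[9]=bob[8] — 5 commits in the same relative order in both. dp[9][8] = 5 confirms this is the maximum.

5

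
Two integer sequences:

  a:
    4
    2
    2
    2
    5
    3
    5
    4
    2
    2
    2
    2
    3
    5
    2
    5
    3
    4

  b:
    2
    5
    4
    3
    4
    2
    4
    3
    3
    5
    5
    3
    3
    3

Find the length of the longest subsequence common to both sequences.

9

Taking 2 [4,1], then 5 [5,2], then 3 [6,4], then 4 [8,5], then 2 [9,6], then 3 [13,9], then 5 [14,10], then 5 [16,11], then 3 [17,14] gives a common subsequence of length 9. The LCS DP gives dp[18][14] = 9, so this is optimal.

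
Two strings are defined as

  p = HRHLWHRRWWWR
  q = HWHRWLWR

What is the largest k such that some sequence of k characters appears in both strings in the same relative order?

7

Pick H [3,1], then W [5,2], then H [6,3], then R [8,4], then W [9,5], then W [11,7], then R [12,8]; all 7 characters appear in both, in order. The LCS DP gives dp[12][8] = 7, so this is optimal.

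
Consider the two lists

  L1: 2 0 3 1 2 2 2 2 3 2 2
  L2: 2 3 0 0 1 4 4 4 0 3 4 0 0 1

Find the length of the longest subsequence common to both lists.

One common subsequence of length 4: 2 [1,1]; then 0 [2,9]; then 3 [3,10]; then 1 [4,14], and the DP table's final entry dp[11][14] is also 4, so no common subsequence is longer.

4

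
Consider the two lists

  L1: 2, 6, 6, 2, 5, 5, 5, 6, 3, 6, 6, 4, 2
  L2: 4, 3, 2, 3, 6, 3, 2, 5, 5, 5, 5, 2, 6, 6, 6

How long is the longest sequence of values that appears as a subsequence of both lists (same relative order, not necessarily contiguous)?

9

Taking 2 at L1[1]=L2[3] → 6 at L1[2]=L2[5] → 2 at L1[4]=L2[7] → 5 at L1[5]=L2[9] → 5 at L1[6]=L2[10] → 5 at L1[7]=L2[11] → 6 at L1[8]=L2[13] → 6 at L1[10]=L2[14] → 6 at L1[11]=L2[15] gives a common subsequence of length 9. Since dp[13][15] = 9, nothing longer is possible.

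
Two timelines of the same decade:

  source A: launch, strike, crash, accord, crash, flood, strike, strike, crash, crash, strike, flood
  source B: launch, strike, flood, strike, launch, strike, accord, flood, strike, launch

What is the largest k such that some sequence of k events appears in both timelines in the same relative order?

6

One common subsequence of length 6: launch at source A[1]=source B[1], strike at source A[2]=source B[2], flood at source A[6]=source B[3], strike at source A[7]=source B[4], strike at source A[8]=source B[6], strike at source A[11]=source B[9]. dp[12][10] = 6 confirms this is the maximum.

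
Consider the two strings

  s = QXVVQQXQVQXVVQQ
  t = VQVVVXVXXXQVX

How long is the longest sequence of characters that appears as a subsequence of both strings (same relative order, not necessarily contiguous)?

7

Pick Q at s[1]=t[2]; then X at s[2]=t[6]; then V at s[3]=t[7]; then X at s[7]=t[10]; then Q at s[8]=t[11]; then V at s[9]=t[12]; then X at s[11]=t[13]; all 7 characters appear in both, in order. The LCS DP gives dp[15][13] = 7, so this is optimal.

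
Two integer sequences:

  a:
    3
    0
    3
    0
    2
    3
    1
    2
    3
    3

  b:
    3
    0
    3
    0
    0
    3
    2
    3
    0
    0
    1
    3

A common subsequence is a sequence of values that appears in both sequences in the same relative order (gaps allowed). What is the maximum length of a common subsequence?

8

Let dp[i][j] be the LCS length of the first i values of a and the first j values of b. dp[i][j] = dp[i-1][j-1]+1 when the i-th and j-th values match, else max(dp[i-1][j], dp[i][j-1]).
    ·  3  0  3  0  0  3  2  3  0  0  1  3
 ·  0  0  0  0  0  0  0  0  0  0  0  0  0
 3  0  1  1  1  1  1  1  1  1  1  1  1  1
 0  0  1  2  2  2  2  2  2  2  2  2  2  2
 3  0  1  2  3  3  3  3  3  3  3  3  3  3
 0  0  1  2  3  4  4  4  4  4  4  4  4  4
 2  0  1  2  3  4  4  4  5  5  5  5  5  5
 3  0  1  2  3  4  4  5  5  6  6  6  6  6
 1  0  1  2  3  4  4  5  5  6  6  6  7  7
 2  0  1  2  3  4  4  5  6  6  6  6  7  7
 3  0  1  2  3  4  4  5  6  7  7  7  7  8
 3  0  1  2  3  4  4  5  6  7  7  7  7  8
dp[10][12] = 8. One LCS (by backtracking along matches): 3, 0, 3, 0, 2, 3, 1, 3.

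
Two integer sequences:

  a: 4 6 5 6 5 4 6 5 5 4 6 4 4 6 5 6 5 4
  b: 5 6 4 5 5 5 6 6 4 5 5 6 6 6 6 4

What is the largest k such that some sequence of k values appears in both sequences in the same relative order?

10

Match 4 at a[1]=b[3], then 6 at a[2]=b[7], then 6 at a[4]=b[8], then 4 at a[6]=b[9], then 5 at a[8]=b[10], then 5 at a[9]=b[11], then 6 at a[11]=b[13], then 6 at a[14]=b[14], then 6 at a[16]=b[15], then 4 at a[18]=b[16] — 10 values in the same relative order in both. Since dp[18][16] = 10, nothing longer is possible.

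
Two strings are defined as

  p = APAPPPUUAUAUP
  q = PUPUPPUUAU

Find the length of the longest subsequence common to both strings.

Let dp[i][j] be the LCS length of the first i characters of p and the first j characters of q. dp[i][j] = dp[i-1][j-1]+1 when the i-th and j-th characters match, else max(dp[i-1][j], dp[i][j-1]).
    ·  P  U  P  U  P  P  U  U  A  U
 ·  0  0  0  0  0  0  0  0  0  0  0
 A  0  0  0  0  0  0  0  0  0  1  1
 P  0  1  1  1  1  1  1  1  1  1  1
 A  0  1  1  1  1  1  1  1  1  2  2
 P  0  1  1  2  2  2  2  2  2  2  2
 P  0  1  1  2  2  3  3  3  3  3  3
 P  0  1  1  2  2  3  4  4  4  4  4
 U  0  1  2  2  3  3  4  5  5  5  5
 U  0  1  2  2  3  3  4  5  6  6  6
 A  0  1  2  2  3  3  4  5  6  7  7
 U  0  1  2  2  3  3  4  5  6  7  8
 A  0  1  2  2  3  3  4  5  6  7  8
 U  0  1  2  2  3  3  4  5  6  7  8
 P  0  1  2  3  3  4  4  5  6  7  8
dp[13][10] = 8. One LCS (by backtracking along matches): PPPPUUAU.

8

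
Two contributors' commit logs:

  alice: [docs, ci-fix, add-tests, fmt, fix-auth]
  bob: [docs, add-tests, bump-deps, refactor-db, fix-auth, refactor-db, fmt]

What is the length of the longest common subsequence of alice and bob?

3

Pick docs [1,1], then add-tests [3,2], then fmt [4,7]; all 3 commits appear in both, in order. Since dp[5][7] = 3, nothing longer is possible.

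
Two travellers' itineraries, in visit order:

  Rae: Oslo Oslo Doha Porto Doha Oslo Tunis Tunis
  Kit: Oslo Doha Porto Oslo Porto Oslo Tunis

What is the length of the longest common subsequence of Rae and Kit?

5

Pick Oslo (Rae #1, Kit #1), then Oslo (Rae #2, Kit #4), then Porto (Rae #4, Kit #5), then Oslo (Rae #6, Kit #6), then Tunis (Rae #8, Kit #7); all 5 stops appear in both, in order. Since dp[8][7] = 5, nothing longer is possible.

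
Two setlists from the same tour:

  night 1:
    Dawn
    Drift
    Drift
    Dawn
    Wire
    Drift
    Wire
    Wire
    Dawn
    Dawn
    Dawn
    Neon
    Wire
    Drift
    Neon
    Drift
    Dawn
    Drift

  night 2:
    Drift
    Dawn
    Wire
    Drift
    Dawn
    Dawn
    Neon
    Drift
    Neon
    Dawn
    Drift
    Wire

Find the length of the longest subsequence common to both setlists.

Match Drift (night 1 #3, night 2 #1); then Dawn (night 1 #4, night 2 #2); then Wire (night 1 #5, night 2 #3); then Drift (night 1 #6, night 2 #4); then Dawn (night 1 #10, night 2 #5); then Dawn (night 1 #11, night 2 #6); then Neon (night 1 #12, night 2 #7); then Drift (night 1 #14, night 2 #8); then Neon (night 1 #15, night 2 #9); then Dawn (night 1 #17, night 2 #10); then Drift (night 1 #18, night 2 #11) — 11 songs in the same relative order in both, and the DP table's final entry dp[18][12] is also 11, so no common subsequence is longer.

11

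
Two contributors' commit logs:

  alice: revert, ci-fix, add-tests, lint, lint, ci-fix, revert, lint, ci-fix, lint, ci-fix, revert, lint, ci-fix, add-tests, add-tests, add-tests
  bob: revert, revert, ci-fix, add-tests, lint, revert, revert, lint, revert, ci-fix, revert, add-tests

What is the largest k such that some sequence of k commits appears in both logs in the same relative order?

9

Pick revert [1,2]; then ci-fix [2,3]; then add-tests [3,4]; then lint [4,5]; then lint [5,8]; then revert [7,9]; then ci-fix [11,10]; then revert [12,11]; then add-tests [17,12]; all 9 commits appear in both, in order. The LCS DP gives dp[17][12] = 9, so this is optimal.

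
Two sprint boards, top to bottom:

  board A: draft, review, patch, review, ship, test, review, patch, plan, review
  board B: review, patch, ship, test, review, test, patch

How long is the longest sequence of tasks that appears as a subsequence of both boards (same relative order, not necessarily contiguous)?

6

Match review [2,1], then patch [3,2], then ship [5,3], then test [6,4], then review [7,5], then patch [8,7] — 6 tasks in the same relative order in both. Since dp[10][7] = 6, nothing longer is possible.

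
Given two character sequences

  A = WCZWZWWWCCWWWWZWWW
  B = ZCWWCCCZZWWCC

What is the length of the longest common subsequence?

Pick W (A #1, B #4) → C (A #2, B #7) → Z (A #3, B #8) → Z (A #5, B #9) → W (A #7, B #10) → W (A #8, B #11) → C (A #9, B #12) → C (A #10, B #13); all 8 characters appear in both, in order. Since dp[18][13] = 8, nothing longer is possible.

8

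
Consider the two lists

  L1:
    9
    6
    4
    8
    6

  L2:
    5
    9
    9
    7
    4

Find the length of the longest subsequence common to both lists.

Let dp[i][j] be the LCS length of the first i values of L1 and the first j values of L2. dp[i][j] = dp[i-1][j-1]+1 when the i-th and j-th values match, else max(dp[i-1][j], dp[i][j-1]).
    ·  5  9  9  7  4
 ·  0  0  0  0  0  0
 9  0  0  1  1  1  1
 6  0  0  1  1  1  1
 4  0  0  1  1  1  2
 8  0  0  1  1  1  2
 6  0  0  1  1  1  2
dp[5][5] = 2. One LCS (by backtracking along matches): 9, 4.

2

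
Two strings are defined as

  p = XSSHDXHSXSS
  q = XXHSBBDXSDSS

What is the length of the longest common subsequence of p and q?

Match X (p #1, q #2) → S (p #2, q #4) → D (p #5, q #7) → X (p #6, q #8) → S (p #8, q #9) → S (p #10, q #11) → S (p #11, q #12) — 7 characters in the same relative order in both. The LCS DP gives dp[11][12] = 7, so this is optimal.

7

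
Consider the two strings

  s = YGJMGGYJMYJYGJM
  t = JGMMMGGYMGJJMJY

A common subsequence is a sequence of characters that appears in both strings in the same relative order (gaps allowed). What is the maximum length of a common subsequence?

9

One common subsequence of length 9: G [2,2], then M [4,5], then G [5,6], then G [6,7], then Y [7,8], then J [8,12], then M [9,13], then J [11,14], then Y [12,15]. The LCS DP gives dp[15][15] = 9, so this is optimal.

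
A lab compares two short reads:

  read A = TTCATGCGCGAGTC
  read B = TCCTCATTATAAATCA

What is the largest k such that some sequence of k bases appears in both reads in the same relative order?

8

Taking T at read A[1]=read B[1], T at read A[2]=read B[4], C at read A[3]=read B[5], A at read A[4]=read B[9], T at read A[5]=read B[10], A at read A[11]=read B[13], T at read A[13]=read B[14], C at read A[14]=read B[15] gives a common subsequence of length 8. The LCS DP gives dp[14][16] = 8, so this is optimal.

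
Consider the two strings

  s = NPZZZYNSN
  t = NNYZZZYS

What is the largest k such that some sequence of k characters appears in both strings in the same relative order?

6

Match N (s #1, t #2); then Z (s #3, t #4); then Z (s #4, t #5); then Z (s #5, t #6); then Y (s #6, t #7); then S (s #8, t #8) — 6 characters in the same relative order in both. The LCS DP gives dp[9][8] = 6, so this is optimal.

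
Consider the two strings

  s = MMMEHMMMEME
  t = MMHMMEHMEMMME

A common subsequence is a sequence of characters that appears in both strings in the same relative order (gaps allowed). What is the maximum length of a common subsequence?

10

One common subsequence of length 10: M (s #1, t #2) → M (s #2, t #4) → M (s #3, t #5) → E (s #4, t #6) → H (s #5, t #7) → M (s #6, t #8) → M (s #7, t #10) → M (s #8, t #11) → M (s #10, t #12) → E (s #11, t #13). dp[11][13] = 10 confirms this is the maximum.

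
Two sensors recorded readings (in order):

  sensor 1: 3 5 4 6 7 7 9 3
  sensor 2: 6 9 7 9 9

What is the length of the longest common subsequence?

Match 6 at sensor 1[4]=sensor 2[1], then 7 at sensor 1[5]=sensor 2[3], then 9 at sensor 1[7]=sensor 2[5] — 3 values in the same relative order in both. The LCS DP gives dp[8][5] = 3, so this is optimal.

3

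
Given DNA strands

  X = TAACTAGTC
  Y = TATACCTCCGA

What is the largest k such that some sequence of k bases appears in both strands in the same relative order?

6

Match T at X[1]=Y[1], A at X[2]=Y[2], A at X[3]=Y[4], C at X[4]=Y[6], T at X[5]=Y[7], A at X[6]=Y[11] — 6 bases in the same relative order in both. dp[9][11] = 6 confirms this is the maximum.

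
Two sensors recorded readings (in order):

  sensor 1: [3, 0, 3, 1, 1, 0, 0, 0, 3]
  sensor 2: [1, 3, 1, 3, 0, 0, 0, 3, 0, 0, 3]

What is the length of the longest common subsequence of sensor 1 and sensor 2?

Pick 3 [1,4]; then 0 [2,7]; then 3 [3,8]; then 0 [7,9]; then 0 [8,10]; then 3 [9,11]; all 6 values appear in both, in order, and the DP table's final entry dp[9][11] is also 6, so no common subsequence is longer.

6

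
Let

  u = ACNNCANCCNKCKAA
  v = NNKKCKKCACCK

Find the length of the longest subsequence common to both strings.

Taking N at u[3]=v[1], N at u[4]=v[2], C at u[5]=v[8], A at u[6]=v[9], C at u[9]=v[10], C at u[12]=v[11], K at u[13]=v[12] gives a common subsequence of length 7. Since dp[15][12] = 7, nothing longer is possible.

7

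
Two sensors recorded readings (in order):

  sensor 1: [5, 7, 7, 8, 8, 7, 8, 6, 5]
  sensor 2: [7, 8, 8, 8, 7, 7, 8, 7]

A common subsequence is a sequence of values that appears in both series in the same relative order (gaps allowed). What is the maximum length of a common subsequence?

Let dp[i][j] be the LCS length of the first i values of sensor 1 and the first j values of sensor 2. dp[i][j] = dp[i-1][j-1]+1 when the i-th and j-th values match, else max(dp[i-1][j], dp[i][j-1]).
    ·  7  8  8  8  7  7  8  7
 ·  0  0  0  0  0  0  0  0  0
 5  0  0  0  0  0  0  0  0  0
 7  0  1  1  1  1  1  1  1  1
 7  0  1  1  1  1  2  2  2  2
 8  0  1  2  2  2  2  2  3  3
 8  0  1  2  3  3  3  3  3  3
 7  0  1  2  3  3  4  4  4  4
 8  0  1  2  3  4  4  4  5  5
 6  0  1  2  3  4  4  4  5  5
 5  0  1  2  3  4  4  4  5  5
dp[9][8] = 5. One LCS (by backtracking along matches): 7, 8, 8, 7, 8.

5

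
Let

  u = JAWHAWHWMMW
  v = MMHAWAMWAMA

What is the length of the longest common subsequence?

Let dp[i][j] be the LCS length of the first i characters of u and the first j characters of v. dp[i][j] = dp[i-1][j-1]+1 when the i-th and j-th characters match, else max(dp[i-1][j], dp[i][j-1]).
    ·  M  M  H  A  W  A  M  W  A  M  A
 ·  0  0  0  0  0  0  0  0  0  0  0  0
 J  0  0  0  0  0  0  0  0  0  0  0  0
 A  0  0  0  0  1  1  1  1  1  1  1  1
 W  0  0  0  0  1  2  2  2  2  2  2  2
 H  0  0  0  1  1  2  2  2  2  2  2  2
 A  0  0  0  1  2  2  3  3  3  3  3  3
 W  0  0  0  1  2  3  3  3  4  4  4  4
 H  0  0  0  1  2  3  3  3  4  4  4  4
 W  0  0  0  1  2  3  3  3  4  4  4  4
 M  0  1  1  1  2  3  3  4  4  4  5  5
 M  0  1  2  2  2  3  3  4  4  4  5  5
 W  0  1  2  2  2  3  3  4  5  5  5  5
dp[11][11] = 5. One LCS (by backtracking along matches): AWAWM.

5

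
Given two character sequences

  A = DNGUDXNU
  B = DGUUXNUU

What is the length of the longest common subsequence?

6

Let dp[i][j] be the LCS length of the first i characters of A and the first j characters of B. dp[i][j] = dp[i-1][j-1]+1 when the i-th and j-th characters match, else max(dp[i-1][j], dp[i][j-1]).
    ·  D  G  U  U  X  N  U  U
 ·  0  0  0  0  0  0  0  0  0
 D  0  1  1  1  1  1  1  1  1
 N  0  1  1  1  1  1  2  2  2
 G  0  1  2  2  2  2  2  2  2
 U  0  1  2  3  3  3  3  3  3
 D  0  1  2  3  3  3  3  3  3
 X  0  1  2  3  3  4  4  4  4
 N  0  1  2  3  3  4  5  5  5
 U  0  1  2  3  4  4  5  6  6
dp[8][8] = 6. One LCS (by backtracking along matches): DGUXNU.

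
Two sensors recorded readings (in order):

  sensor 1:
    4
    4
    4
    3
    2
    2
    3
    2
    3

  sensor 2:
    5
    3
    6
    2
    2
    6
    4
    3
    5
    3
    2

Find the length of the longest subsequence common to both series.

5

Let dp[i][j] be the LCS length of the first i values of sensor 1 and the first j values of sensor 2. dp[i][j] = dp[i-1][j-1]+1 when the i-th and j-th values match, else max(dp[i-1][j], dp[i][j-1]).
    ·  5  3  6  2  2  6  4  3  5  3  2
 ·  0  0  0  0  0  0  0  0  0  0  0  0
 4  0  0  0  0  0  0  0  1  1  1  1  1
 4  0  0  0  0  0  0  0  1  1  1  1  1
 4  0  0  0  0  0  0  0  1  1  1  1  1
 3  0  0  1  1  1  1  1  1  2  2  2  2
 2  0  0  1  1  2  2  2  2  2  2  2  3
 2  0  0  1  1  2  3  3  3  3  3  3  3
 3  0  0  1  1  2  3  3  3  4  4  4  4
 2  0  0  1  1  2  3  3  3  4  4  4  5
 3  0  0  1  1  2  3  3  3  4  4  5  5
dp[9][11] = 5. One LCS (by backtracking along matches): 3, 2, 2, 3, 2.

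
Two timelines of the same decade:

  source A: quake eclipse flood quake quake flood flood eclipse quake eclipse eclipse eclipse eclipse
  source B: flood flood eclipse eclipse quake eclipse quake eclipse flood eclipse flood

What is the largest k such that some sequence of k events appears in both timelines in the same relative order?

7

One common subsequence of length 7: flood at source A[3]=source B[1] → flood at source A[6]=source B[2] → eclipse at source A[8]=source B[4] → quake at source A[9]=source B[5] → eclipse at source A[10]=source B[6] → eclipse at source A[11]=source B[8] → eclipse at source A[12]=source B[10]. Since dp[13][11] = 7, nothing longer is possible.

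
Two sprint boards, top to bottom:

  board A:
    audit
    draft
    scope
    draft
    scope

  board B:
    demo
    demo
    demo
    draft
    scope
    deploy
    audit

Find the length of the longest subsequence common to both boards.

2

Taking draft [2,4] → scope [3,5] gives a common subsequence of length 2. dp[5][7] = 2 confirms this is the maximum.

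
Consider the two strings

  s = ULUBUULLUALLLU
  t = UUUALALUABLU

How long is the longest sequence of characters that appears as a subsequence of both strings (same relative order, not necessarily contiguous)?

Pick U (s #1, t #1), then U (s #3, t #2), then U (s #5, t #3), then L (s #7, t #5), then L (s #8, t #7), then U (s #9, t #8), then A (s #10, t #9), then L (s #13, t #11), then U (s #14, t #12); all 9 characters appear in both, in order. The LCS DP gives dp[14][12] = 9, so this is optimal.

9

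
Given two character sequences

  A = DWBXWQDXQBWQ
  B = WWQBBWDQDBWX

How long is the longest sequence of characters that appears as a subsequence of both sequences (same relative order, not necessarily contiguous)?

7

Match W at A[2]=B[2] → B at A[3]=B[5] → W at A[5]=B[6] → Q at A[6]=B[8] → D at A[7]=B[9] → B at A[10]=B[10] → W at A[11]=B[11] — 7 characters in the same relative order in both. dp[12][12] = 7 confirms this is the maximum.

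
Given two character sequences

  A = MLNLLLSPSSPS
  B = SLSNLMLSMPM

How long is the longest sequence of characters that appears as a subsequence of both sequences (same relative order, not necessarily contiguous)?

Let dp[i][j] be the LCS length of the first i characters of A and the first j characters of B. dp[i][j] = dp[i-1][j-1]+1 when the i-th and j-th characters match, else max(dp[i-1][j], dp[i][j-1]).
    ·  S  L  S  N  L  M  L  S  M  P  M
 ·  0  0  0  0  0  0  0  0  0  0  0  0
 M  0  0  0  0  0  0  1  1  1  1  1  1
 L  0  0  1  1  1  1  1  2  2  2  2  2
 N  0  0  1  1  2  2  2  2  2  2  2  2
 L  0  0  1  1  2  3  3  3  3  3  3  3
 L  0  0  1  1  2  3  3  4  4  4  4  4
 L  0  0  1  1  2  3  3  4  4  4  4  4
 S  0  1  1  2  2  3  3  4  5  5  5  5
 P  0  1  1  2  2  3  3  4  5  5  6  6
 S  0  1  1  2  2  3  3  4  5  5  6  6
 S  0  1  1  2  2  3  3  4  5  5  6  6
 P  0  1  1  2  2  3  3  4  5  5  6  6
 S  0  1  1  2  2  3  3  4  5  5  6  6
dp[12][11] = 6. One LCS (by backtracking along matches): LNLLSP.

6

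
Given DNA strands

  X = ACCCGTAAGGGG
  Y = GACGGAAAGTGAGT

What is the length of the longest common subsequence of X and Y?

8

Match A [1,2], C [2,3], G [5,5], A [7,7], A [8,8], G [9,9], G [10,11], G [11,13] — 8 bases in the same relative order in both, and the DP table's final entry dp[12][14] is also 8, so no common subsequence is longer.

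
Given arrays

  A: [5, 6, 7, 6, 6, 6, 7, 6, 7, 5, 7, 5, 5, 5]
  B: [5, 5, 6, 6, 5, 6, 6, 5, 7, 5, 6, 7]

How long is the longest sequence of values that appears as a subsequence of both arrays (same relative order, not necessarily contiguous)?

Pick 5 (A #1, B #2) → 6 (A #2, B #3) → 6 (A #4, B #4) → 6 (A #5, B #6) → 6 (A #6, B #7) → 7 (A #7, B #9) → 6 (A #8, B #11) → 7 (A #11, B #12); all 8 values appear in both, in order, and the DP table's final entry dp[14][12] is also 8, so no common subsequence is longer.

8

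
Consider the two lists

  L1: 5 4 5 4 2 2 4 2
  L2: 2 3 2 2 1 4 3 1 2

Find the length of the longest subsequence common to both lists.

4

Match 2 at L1[5]=L2[3], then 2 at L1[6]=L2[4], then 4 at L1[7]=L2[6], then 2 at L1[8]=L2[9] — 4 values in the same relative order in both. dp[8][9] = 4 confirms this is the maximum.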